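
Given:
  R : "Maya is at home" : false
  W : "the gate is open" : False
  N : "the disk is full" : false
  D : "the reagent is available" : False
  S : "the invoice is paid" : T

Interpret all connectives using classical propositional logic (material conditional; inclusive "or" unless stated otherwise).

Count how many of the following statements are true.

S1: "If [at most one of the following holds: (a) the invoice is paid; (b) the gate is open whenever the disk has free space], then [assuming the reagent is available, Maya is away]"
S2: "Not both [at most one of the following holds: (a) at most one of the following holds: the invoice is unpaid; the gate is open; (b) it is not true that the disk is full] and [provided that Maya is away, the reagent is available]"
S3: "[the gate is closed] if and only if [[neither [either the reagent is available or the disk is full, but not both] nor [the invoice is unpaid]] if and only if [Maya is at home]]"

S1: This is (S ↑ (¬N → W)) → (D → ¬R).

¬N = ¬F = T
¬N → W = T → F = F
S ↑ (¬N → W) = T ↑ F = T
¬R = ¬F = T
D → ¬R = F → T = T
(S ↑ (¬N → W)) → (D → ¬R) = T → T = T
Hence S1 is true.

S2: This is ((¬S ↑ W) ↑ ¬N) ↑ (¬R → D).

¬S = ¬T = F
¬S ↑ W = F ↑ F = T
¬N = ¬F = T
(¬S ↑ W) ↑ ¬N = T ↑ T = F
¬R = ¬F = T
¬R → D = T → F = F
((¬S ↑ W) ↑ ¬N) ↑ (¬R → D) = F ↑ F = T
So S2 is true.

S3: This is ¬W ↔ (((D ⊕ N) ↓ ¬S) ↔ R).

¬W = ¬F = T
D ⊕ N = F ⊕ F = F
¬S = ¬T = F
(D ⊕ N) ↓ ¬S = F ↓ F = T
((D ⊕ N) ↓ ¬S) ↔ R = T ↔ F = F
¬W ↔ (((D ⊕ N) ↓ ¬S) ↔ R) = T ↔ F = F
Thus S3 is false.

2 of the 3 statements are true (S1, S2).

2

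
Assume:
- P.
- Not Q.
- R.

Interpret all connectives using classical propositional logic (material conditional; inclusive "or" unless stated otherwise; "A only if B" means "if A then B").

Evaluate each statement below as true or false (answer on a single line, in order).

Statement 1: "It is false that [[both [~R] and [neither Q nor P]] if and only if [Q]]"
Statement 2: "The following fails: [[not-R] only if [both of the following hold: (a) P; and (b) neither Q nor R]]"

Statement 1: In symbols: not ((not R and (Q nor P)) iff Q)

not R = not True = False
Q nor P = False nor True = False
not R and (Q nor P) = False and False = False
(not R and (Q nor P)) iff Q = False iff False = True
not ((not R and (Q nor P)) iff Q) = not True = False
Hence Statement 1 is false.

Statement 2: This is not (not R -> (P and (Q nor R))).

not R = not True = False
Q nor R = False nor True = False
P and (Q nor R) = True and False = False
not R -> (P and (Q nor R)) = False -> False = True
not (not R -> (P and (Q nor R))) = not True = False
Hence Statement 2 is false.

Statement 1 False; Statement 2 False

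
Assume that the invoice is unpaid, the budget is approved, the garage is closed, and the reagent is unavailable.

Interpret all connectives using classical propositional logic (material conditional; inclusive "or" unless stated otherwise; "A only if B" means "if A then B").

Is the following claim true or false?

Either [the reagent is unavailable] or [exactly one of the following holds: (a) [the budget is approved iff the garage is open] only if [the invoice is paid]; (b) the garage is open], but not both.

False

Let S = "the reagent is available" (F), Q = "the budget is approved" (T), R = "the garage is closed" (T), P = "the invoice is paid" (F).
In symbols: ¬S ⊕ (((Q ↔ ¬R) → P) ⊕ ¬R)

¬S = ¬F = T
¬R = ¬T = F
Q ↔ ¬R = T ↔ F = F
(Q ↔ ¬R) → P = F → F = T
¬R = ¬T = F
((Q ↔ ¬R) → P) ⊕ ¬R = T ⊕ F = T
¬S ⊕ (((Q ↔ ¬R) → P) ⊕ ¬R) = T ⊕ T = F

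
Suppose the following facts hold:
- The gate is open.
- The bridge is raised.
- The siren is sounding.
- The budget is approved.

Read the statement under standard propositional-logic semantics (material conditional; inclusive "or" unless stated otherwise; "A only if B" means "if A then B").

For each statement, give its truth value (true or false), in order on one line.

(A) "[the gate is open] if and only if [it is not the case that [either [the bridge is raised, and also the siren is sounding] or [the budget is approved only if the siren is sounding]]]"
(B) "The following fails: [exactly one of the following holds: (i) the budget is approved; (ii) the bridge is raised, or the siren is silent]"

(A) F; (B) T

Let Q = "the gate is open" (True), P = "the bridge is raised" (True), N = "the siren is sounding" (True), H = "the budget is approved" (True).

(A): This is Q iff not ((P and N) or (H -> N)).

P and N = True and True = True
H -> N = True -> True = True
(P and N) or (H -> N) = True or True = True
not ((P and N) or (H -> N)) = not True = False
Q iff not ((P and N) or (H -> N)) = True iff False = False
So (A) is false.

(B): Formalization: not (H xor (P or not N))

not N = not True = False
P or not N = True or False = True
H xor (P or not N) = True xor True = False
not (H xor (P or not N)) = not False = True
Thus (B) is true.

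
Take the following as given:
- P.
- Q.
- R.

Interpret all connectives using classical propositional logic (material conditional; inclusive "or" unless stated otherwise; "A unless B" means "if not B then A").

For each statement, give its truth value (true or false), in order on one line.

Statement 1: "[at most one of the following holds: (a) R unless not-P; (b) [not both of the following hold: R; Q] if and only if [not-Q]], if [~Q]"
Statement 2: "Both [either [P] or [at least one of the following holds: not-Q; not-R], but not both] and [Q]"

Statement 1: Parsed as not Q -> ((R or not P) nand ((R nand Q) iff not Q))

not Q = not True = False
not P = not True = False
R or not P = True or False = True
R nand Q = True nand True = False
not Q = not True = False
(R nand Q) iff not Q = False iff False = True
(R or not P) nand ((R nand Q) iff not Q) = True nand True = False
not Q -> ((R or not P) nand ((R nand Q) iff not Q)) = False -> False = True
Thus Statement 1 is true.

Statement 2: This is (P xor (not Q or not R)) and Q.

not Q = not True = False
not R = not True = False
not Q or not R = False or False = False
P xor (not Q or not R) = True xor False = True
(P xor (not Q or not R)) and Q = True and True = True
Thus Statement 2 is true.

Statement 1 true; Statement 2 true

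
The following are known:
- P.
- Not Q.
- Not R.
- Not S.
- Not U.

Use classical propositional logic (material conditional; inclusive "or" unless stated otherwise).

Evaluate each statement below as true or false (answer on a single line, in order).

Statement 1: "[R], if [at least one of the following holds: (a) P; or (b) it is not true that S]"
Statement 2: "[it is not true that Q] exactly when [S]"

Statement 1: In symbols: (P | ~S) -> R

~S = ~F = T
P | ~S = T | T = T
(P | ~S) -> R = T -> F = F
Thus Statement 1 is false.

Statement 2: This is ~Q <-> S.

~Q = ~F = T
~Q <-> S = T <-> F = F
Thus Statement 2 is false.

Statement 1 F, Statement 2 F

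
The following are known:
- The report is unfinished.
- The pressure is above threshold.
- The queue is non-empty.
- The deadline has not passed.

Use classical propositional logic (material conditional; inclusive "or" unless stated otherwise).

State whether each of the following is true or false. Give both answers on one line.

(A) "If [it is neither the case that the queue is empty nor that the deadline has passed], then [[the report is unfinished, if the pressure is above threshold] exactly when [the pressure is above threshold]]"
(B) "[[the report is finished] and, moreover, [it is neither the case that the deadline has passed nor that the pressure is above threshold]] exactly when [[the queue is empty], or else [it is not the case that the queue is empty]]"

(A) T, (B) F

Let M = "the queue is empty" (F), W = "the deadline has passed" (F), D = "the pressure is above threshold" (T), K = "the report is finished" (F).

(A): In symbols: (M ↓ W) → ((D → ¬K) ↔ D)

M ↓ W = F ↓ F = T
¬K = ¬F = T
D → ¬K = T → T = T
(D → ¬K) ↔ D = T ↔ T = T
(M ↓ W) → ((D → ¬K) ↔ D) = T → T = T
Hence (A) is true.

(B): In symbols: (K ∧ (W ↓ D)) ↔ (M ∨ ¬M)

W ↓ D = F ↓ T = F
K ∧ (W ↓ D) = F ∧ F = F
¬M = ¬F = T
M ∨ ¬M = F ∨ T = T
(K ∧ (W ↓ D)) ↔ (M ∨ ¬M) = F ↔ T = F
Hence (B) is false.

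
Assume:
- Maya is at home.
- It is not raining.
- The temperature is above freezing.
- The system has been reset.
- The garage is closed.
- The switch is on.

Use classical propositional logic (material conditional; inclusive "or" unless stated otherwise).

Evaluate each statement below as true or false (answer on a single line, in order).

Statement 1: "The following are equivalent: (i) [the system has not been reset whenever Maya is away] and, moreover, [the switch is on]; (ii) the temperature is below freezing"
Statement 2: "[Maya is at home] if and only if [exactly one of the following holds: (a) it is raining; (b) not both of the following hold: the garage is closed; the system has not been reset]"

Statement 1 False; Statement 2 True

Let P = "Maya is at home" (T), S = "the system has been reset" (T), V = "the switch is on" (T), R = "the temperature is below freezing" (F), Q = "it is raining" (F), U = "the garage is closed" (T).

Statement 1: Parsed as ((¬P → ¬S) ∧ V) ↔ R

¬P = ¬T = F
¬S = ¬T = F
¬P → ¬S = F → F = T
(¬P → ¬S) ∧ V = T ∧ T = T
((¬P → ¬S) ∧ V) ↔ R = T ↔ F = F
Thus Statement 1 is false.

Statement 2: In symbols: P ↔ (Q ⊕ (U ↑ ¬S))

¬S = ¬T = F
U ↑ ¬S = T ↑ F = T
Q ⊕ (U ↑ ¬S) = F ⊕ T = T
P ↔ (Q ⊕ (U ↑ ¬S)) = T ↔ T = T
Hence Statement 2 is true.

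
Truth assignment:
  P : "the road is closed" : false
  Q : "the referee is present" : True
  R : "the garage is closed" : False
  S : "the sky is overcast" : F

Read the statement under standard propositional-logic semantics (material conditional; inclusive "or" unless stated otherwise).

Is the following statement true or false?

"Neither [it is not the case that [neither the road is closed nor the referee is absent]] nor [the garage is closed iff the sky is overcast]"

Formalization: ~(P nor ~Q) nor (R <-> S)

~Q = ~T = F
P nor ~Q = F nor F = T
~(P nor ~Q) = ~T = F
R <-> S = F <-> F = T
~(P nor ~Q) nor (R <-> S) = F nor T = F

False.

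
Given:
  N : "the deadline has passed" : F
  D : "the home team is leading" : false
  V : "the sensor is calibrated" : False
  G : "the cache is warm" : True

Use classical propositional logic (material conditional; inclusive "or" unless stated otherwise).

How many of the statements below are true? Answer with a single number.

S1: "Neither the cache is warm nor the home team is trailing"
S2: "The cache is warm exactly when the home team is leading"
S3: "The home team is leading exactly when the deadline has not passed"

0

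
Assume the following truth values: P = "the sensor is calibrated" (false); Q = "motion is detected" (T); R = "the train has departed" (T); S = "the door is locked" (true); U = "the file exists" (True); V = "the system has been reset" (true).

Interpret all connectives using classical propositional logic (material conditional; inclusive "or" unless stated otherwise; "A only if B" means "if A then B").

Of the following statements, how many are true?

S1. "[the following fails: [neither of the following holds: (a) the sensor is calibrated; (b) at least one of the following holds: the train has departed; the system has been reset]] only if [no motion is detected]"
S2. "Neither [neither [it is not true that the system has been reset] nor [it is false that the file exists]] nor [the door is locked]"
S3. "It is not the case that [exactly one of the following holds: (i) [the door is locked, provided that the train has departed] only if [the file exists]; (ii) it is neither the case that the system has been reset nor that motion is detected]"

0

S1: Formalization: ¬(P ↓ (R ∨ V)) → ¬Q

R ∨ V = T ∨ T = T
P ↓ (R ∨ V) = F ↓ T = F
¬(P ↓ (R ∨ V)) = ¬F = T
¬Q = ¬T = F
¬(P ↓ (R ∨ V)) → ¬Q = T → F = F
Thus S1 is false.

S2: Parsed as (¬V ↓ ¬U) ↓ S

¬V = ¬T = F
¬U = ¬T = F
¬V ↓ ¬U = F ↓ F = T
(¬V ↓ ¬U) ↓ S = T ↓ T = F
Hence S2 is false.

S3: In symbols: ¬(((R → S) → U) ⊕ (V ↓ Q))

R → S = T → T = T
(R → S) → U = T → T = T
V ↓ Q = T ↓ T = F
((R → S) → U) ⊕ (V ↓ Q) = T ⊕ F = T
¬(((R → S) → U) ⊕ (V ↓ Q)) = ¬T = F
Hence S3 is false.

True statements: 0 (none).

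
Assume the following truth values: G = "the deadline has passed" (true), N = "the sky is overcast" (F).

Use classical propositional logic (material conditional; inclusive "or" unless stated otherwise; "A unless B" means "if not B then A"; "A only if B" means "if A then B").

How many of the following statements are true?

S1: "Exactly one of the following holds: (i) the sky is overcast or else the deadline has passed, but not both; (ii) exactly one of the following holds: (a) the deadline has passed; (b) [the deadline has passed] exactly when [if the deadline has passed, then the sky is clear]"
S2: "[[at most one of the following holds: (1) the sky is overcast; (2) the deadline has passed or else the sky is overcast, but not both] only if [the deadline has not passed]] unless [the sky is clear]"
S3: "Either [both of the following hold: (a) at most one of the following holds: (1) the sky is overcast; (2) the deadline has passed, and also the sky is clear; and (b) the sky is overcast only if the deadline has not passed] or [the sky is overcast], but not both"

S1: Parsed as (N xor G) xor (G xor (G <-> (G -> ~N)))

N xor G = F xor T = T
~N = ~F = T
G -> ~N = T -> T = T
G <-> (G -> ~N) = T <-> T = T
G xor (G <-> (G -> ~N)) = T xor T = F
(N xor G) xor (G xor (G <-> (G -> ~N))) = T xor F = T
So S1 is true.

S2: Formalization: ((N nand (G xor N)) -> ~G) | ~N

G xor N = T xor F = T
N nand (G xor N) = F nand T = T
~G = ~T = F
(N nand (G xor N)) -> ~G = T -> F = F
~N = ~F = T
((N nand (G xor N)) -> ~G) | ~N = F | T = T
Hence S2 is true.

S3: Formalization: ((N nand (G & ~N)) & (N -> ~G)) xor N

~N = ~F = T
G & ~N = T & T = T
N nand (G & ~N) = F nand T = T
~G = ~T = F
N -> ~G = F -> F = T
(N nand (G & ~N)) & (N -> ~G) = T & T = T
((N nand (G & ~N)) & (N -> ~G)) xor N = T xor F = T
Thus S3 is true.

True statements: 3.

3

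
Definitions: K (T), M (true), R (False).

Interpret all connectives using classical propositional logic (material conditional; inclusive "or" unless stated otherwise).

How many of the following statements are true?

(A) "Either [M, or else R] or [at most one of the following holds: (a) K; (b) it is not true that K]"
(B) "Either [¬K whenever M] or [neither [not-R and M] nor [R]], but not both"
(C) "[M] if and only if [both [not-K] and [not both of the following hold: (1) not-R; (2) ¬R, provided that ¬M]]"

1

(A): In symbols: (M or R) or (K nand not K)

M or R = True or False = True
not K = not True = False
K nand not K = True nand False = True
(M or R) or (K nand not K) = True or True = True
So (A) is true.

(B): In symbols: (M -> not K) xor ((not R and M) nor R)

not K = not True = False
M -> not K = True -> False = False
not R = not False = True
not R and M = True and True = True
(not R and M) nor R = True nor False = False
(M -> not K) xor ((not R and M) nor R) = False xor False = False
Thus (B) is false.

(C): Formalization: M iff (not K and (not R nand (not M -> not R)))

not K = not True = False
not R = not False = True
not M = not True = False
not R = not False = True
not M -> not R = False -> True = True
not R nand (not M -> not R) = True nand True = False
not K and (not R nand (not M -> not R)) = False and False = False
M iff (not K and (not R nand (not M -> not R))) = True iff False = False
So (C) is false.

True statements: 1 ((A)).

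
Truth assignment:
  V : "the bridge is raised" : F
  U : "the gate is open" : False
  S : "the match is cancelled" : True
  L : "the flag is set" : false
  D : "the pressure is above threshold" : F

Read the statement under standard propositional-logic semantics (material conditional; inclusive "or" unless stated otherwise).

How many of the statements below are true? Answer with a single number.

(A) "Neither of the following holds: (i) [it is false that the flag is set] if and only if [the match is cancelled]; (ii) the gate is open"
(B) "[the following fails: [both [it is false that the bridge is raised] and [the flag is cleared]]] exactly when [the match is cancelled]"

(A): Parsed as (¬L ↔ S) ↓ U

¬L = ¬F = T
¬L ↔ S = T ↔ T = T
(¬L ↔ S) ↓ U = T ↓ F = F
So (A) is false.

(B): In symbols: ¬(¬V ∧ ¬L) ↔ S

¬V = ¬F = T
¬L = ¬F = T
¬V ∧ ¬L = T ∧ T = T
¬(¬V ∧ ¬L) = ¬T = F
¬(¬V ∧ ¬L) ↔ S = F ↔ T = F
Hence (B) is false.

0 of the 2 statements are true (none).

0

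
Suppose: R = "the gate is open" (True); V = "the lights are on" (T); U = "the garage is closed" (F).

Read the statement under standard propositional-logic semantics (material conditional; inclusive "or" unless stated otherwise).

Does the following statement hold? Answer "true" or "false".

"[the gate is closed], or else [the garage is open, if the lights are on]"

Values: R=T, V=T, U=F.
Parsed as ~R | (V -> ~U)

~R = ~T = F
~U = ~F = T
V -> ~U = T -> T = T
~R | (V -> ~U) = F | T = T

true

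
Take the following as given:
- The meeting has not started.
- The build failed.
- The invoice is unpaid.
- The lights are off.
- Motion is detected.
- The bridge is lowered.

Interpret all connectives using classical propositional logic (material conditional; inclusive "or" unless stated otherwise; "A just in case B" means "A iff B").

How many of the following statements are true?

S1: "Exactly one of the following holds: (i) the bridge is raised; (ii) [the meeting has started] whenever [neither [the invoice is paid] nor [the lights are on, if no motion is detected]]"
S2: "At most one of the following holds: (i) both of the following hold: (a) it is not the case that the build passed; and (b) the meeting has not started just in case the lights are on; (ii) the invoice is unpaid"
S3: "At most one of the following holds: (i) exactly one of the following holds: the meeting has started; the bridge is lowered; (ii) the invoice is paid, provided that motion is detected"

Let G = "the bridge is raised" (F), L = "the invoice is paid" (F), W = "motion is detected" (T), Q = "the lights are on" (F), S = "the meeting has started" (F), V = "the build passed" (F).

S1: Formalization: G xor ((L nor (~W -> Q)) -> S)

~W = ~T = F
~W -> Q = F -> F = T
L nor (~W -> Q) = F nor T = F
(L nor (~W -> Q)) -> S = F -> F = T
G xor ((L nor (~W -> Q)) -> S) = F xor T = T
Thus S1 is true.

S2: Formalization: (~V & (~S <-> Q)) nand ~L

~V = ~F = T
~S = ~F = T
~S <-> Q = T <-> F = F
~V & (~S <-> Q) = T & F = F
~L = ~F = T
(~V & (~S <-> Q)) nand ~L = F nand T = T
So S2 is true.

S3: Parsed as (S xor ~G) nand (W -> L)

~G = ~F = T
S xor ~G = F xor T = T
W -> L = T -> F = F
(S xor ~G) nand (W -> L) = T nand F = T
So S3 is true.

Count: 3.

3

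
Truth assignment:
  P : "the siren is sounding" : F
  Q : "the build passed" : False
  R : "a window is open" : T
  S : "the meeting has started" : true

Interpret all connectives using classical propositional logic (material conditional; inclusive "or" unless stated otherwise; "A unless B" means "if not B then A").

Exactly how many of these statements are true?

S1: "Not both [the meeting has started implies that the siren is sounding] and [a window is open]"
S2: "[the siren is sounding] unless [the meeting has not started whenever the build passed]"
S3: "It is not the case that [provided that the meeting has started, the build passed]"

3

S1: Parsed as (S → P) ↑ R

S → P = T → F = F
(S → P) ↑ R = F ↑ T = T
Hence S1 is true.

S2: In symbols: P ∨ (Q → ¬S)

¬S = ¬T = F
Q → ¬S = F → F = T
P ∨ (Q → ¬S) = F ∨ T = T
So S2 is true.

S3: This is ¬(S → Q).

S → Q = T → F = F
¬(S → Q) = ¬F = T
Hence S3 is true.

3 of the 3 statements are true (S1, S2, S3).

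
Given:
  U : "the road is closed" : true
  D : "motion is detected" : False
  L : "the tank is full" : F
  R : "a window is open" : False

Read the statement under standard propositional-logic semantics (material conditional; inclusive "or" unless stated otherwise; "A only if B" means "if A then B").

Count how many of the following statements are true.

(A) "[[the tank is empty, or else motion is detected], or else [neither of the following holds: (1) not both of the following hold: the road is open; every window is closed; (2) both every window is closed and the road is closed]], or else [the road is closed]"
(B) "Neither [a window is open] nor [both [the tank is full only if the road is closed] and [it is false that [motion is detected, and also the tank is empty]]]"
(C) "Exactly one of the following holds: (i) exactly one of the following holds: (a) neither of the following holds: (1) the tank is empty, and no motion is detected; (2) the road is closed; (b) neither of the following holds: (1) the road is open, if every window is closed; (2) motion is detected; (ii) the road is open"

2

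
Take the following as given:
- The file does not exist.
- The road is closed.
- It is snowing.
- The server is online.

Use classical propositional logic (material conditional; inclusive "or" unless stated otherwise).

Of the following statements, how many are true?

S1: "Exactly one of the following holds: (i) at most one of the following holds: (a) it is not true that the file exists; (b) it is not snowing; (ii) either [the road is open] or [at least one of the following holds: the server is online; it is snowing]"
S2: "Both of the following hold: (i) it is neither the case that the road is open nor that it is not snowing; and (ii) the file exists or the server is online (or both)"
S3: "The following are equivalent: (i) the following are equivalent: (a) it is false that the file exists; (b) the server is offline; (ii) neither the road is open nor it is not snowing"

Let Q = "the file exists" (F), M = "it is snowing" (T), L = "the road is closed" (T), P = "the server is online" (T).

S1: Formalization: (~Q nand ~M) xor (~L | (P | M))

~Q = ~F = T
~M = ~T = F
~Q nand ~M = T nand F = T
~L = ~T = F
P | M = T | T = T
~L | (P | M) = F | T = T
(~Q nand ~M) xor (~L | (P | M)) = T xor T = F
Thus S1 is false.

S2: This is (~L nor ~M) & (Q | P).

~L = ~T = F
~M = ~T = F
~L nor ~M = F nor F = T
Q | P = F | T = T
(~L nor ~M) & (Q | P) = T & T = T
Hence S2 is true.

S3: Formalization: (~Q <-> ~P) <-> (~L nor ~M)

~Q = ~F = T
~P = ~T = F
~Q <-> ~P = T <-> F = F
~L = ~T = F
~M = ~T = F
~L nor ~M = F nor F = T
(~Q <-> ~P) <-> (~L nor ~M) = F <-> T = F
Hence S3 is false.

1 of the 3 statements is true.

1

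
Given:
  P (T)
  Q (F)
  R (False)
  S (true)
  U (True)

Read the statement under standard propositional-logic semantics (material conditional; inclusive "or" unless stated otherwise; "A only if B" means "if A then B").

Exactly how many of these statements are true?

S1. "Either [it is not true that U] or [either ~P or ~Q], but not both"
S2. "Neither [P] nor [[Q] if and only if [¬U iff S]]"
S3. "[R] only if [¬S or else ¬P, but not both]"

2

S1: In symbols: ¬U ⊕ (¬P ∨ ¬Q)

¬U = ¬T = F
¬P = ¬T = F
¬Q = ¬F = T
¬P ∨ ¬Q = F ∨ T = T
¬U ⊕ (¬P ∨ ¬Q) = F ⊕ T = T
So S1 is true.

S2: This is P ↓ (Q ↔ (¬U ↔ S)).

¬U = ¬T = F
¬U ↔ S = F ↔ T = F
Q ↔ (¬U ↔ S) = F ↔ F = T
P ↓ (Q ↔ (¬U ↔ S)) = T ↓ T = F
Hence S2 is false.

S3: Parsed as R → (¬S ⊕ ¬P)

¬S = ¬T = F
¬P = ¬T = F
¬S ⊕ ¬P = F ⊕ F = F
R → (¬S ⊕ ¬P) = F → F = T
Thus S3 is true.

2 of the 3 statements are true (S1, S3).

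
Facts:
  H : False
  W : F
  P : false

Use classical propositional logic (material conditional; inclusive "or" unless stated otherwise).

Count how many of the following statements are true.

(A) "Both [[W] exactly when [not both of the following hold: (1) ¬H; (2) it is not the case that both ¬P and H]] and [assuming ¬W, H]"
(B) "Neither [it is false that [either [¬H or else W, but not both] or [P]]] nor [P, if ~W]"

(A): Parsed as (W <-> (~H nand (~P nand H))) & (~W -> H)

~H = ~F = T
~P = ~F = T
~P nand H = T nand F = T
~H nand (~P nand H) = T nand T = F
W <-> (~H nand (~P nand H)) = F <-> F = T
~W = ~F = T
~W -> H = T -> F = F
(W <-> (~H nand (~P nand H))) & (~W -> H) = T & F = F
So (A) is false.

(B): Parsed as ~((~H xor W) | P) nor (~W -> P)

~H = ~F = T
~H xor W = T xor F = T
(~H xor W) | P = T | F = T
~((~H xor W) | P) = ~T = F
~W = ~F = T
~W -> P = T -> F = F
~((~H xor W) | P) nor (~W -> P) = F nor F = T
So (B) is true.

True statements: 1.

1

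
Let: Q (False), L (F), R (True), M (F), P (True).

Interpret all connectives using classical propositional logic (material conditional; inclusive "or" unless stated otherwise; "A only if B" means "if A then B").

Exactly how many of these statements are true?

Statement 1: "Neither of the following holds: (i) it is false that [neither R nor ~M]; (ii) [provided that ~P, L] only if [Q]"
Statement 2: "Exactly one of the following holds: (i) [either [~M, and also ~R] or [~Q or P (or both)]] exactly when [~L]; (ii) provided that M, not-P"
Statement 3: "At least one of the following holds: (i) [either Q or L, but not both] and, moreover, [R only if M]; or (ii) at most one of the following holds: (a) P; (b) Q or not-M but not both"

0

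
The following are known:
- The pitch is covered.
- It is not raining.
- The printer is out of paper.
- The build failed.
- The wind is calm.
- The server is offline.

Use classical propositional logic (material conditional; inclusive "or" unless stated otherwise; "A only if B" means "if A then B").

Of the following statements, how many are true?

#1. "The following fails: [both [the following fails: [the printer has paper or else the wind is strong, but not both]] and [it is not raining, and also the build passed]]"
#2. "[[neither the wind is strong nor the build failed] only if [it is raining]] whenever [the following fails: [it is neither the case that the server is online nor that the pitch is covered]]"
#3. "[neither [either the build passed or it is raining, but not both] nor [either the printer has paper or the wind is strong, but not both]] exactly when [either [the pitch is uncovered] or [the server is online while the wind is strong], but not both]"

2

Let D = "the printer has paper" (F), M = "the wind is strong" (F), W = "it is raining" (F), Q = "the build passed" (F), H = "the server is online" (F), S = "the pitch is covered" (T).

#1: Formalization: ~(~(D xor M) & (~W & Q))

D xor M = F xor F = F
~(D xor M) = ~F = T
~W = ~F = T
~W & Q = T & F = F
~(D xor M) & (~W & Q) = T & F = F
~(~(D xor M) & (~W & Q)) = ~F = T
So #1 is true.

#2: In symbols: ~(H nor S) -> ((M nor ~Q) -> W)

H nor S = F nor T = F
~(H nor S) = ~F = T
~Q = ~F = T
M nor ~Q = F nor T = F
(M nor ~Q) -> W = F -> F = T
~(H nor S) -> ((M nor ~Q) -> W) = T -> T = T
Hence #2 is true.

#3: Parsed as ((Q xor W) nor (D xor M)) <-> (~S xor (H & M))

Q xor W = F xor F = F
D xor M = F xor F = F
(Q xor W) nor (D xor M) = F nor F = T
~S = ~T = F
H & M = F & F = F
~S xor (H & M) = F xor F = F
((Q xor W) nor (D xor M)) <-> (~S xor (H & M)) = T <-> F = F
Thus #3 is false.

2 of the 3 statements are true (#1, #2).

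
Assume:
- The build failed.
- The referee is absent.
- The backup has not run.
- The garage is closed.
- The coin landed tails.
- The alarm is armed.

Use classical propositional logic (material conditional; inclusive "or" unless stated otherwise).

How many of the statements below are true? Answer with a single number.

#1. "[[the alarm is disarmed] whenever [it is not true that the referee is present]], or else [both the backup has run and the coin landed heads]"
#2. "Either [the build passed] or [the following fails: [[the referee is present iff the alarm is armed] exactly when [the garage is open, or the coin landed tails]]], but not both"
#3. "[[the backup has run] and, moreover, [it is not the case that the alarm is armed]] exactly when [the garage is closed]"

Let R = "the referee is present" (F), W = "the alarm is armed" (T), M = "the backup has run" (F), G = "the coin landed heads" (F), D = "the build passed" (F), U = "the garage is closed" (T).

#1: Formalization: (¬R → ¬W) ∨ (M ∧ G)

¬R = ¬F = T
¬W = ¬T = F
¬R → ¬W = T → F = F
M ∧ G = F ∧ F = F
(¬R → ¬W) ∨ (M ∧ G) = F ∨ F = F
So #1 is false.

#2: Formalization: D ⊕ ¬((R ↔ W) ↔ (¬U ∨ ¬G))

R ↔ W = F ↔ T = F
¬U = ¬T = F
¬G = ¬F = T
¬U ∨ ¬G = F ∨ T = T
(R ↔ W) ↔ (¬U ∨ ¬G) = F ↔ T = F
¬((R ↔ W) ↔ (¬U ∨ ¬G)) = ¬F = T
D ⊕ ¬((R ↔ W) ↔ (¬U ∨ ¬G)) = F ⊕ T = T
Thus #2 is true.

#3: Parsed as (M ∧ ¬W) ↔ U

¬W = ¬T = F
M ∧ ¬W = F ∧ F = F
(M ∧ ¬W) ↔ U = F ↔ T = F
Thus #3 is false.

True statements: 1 (#2).

1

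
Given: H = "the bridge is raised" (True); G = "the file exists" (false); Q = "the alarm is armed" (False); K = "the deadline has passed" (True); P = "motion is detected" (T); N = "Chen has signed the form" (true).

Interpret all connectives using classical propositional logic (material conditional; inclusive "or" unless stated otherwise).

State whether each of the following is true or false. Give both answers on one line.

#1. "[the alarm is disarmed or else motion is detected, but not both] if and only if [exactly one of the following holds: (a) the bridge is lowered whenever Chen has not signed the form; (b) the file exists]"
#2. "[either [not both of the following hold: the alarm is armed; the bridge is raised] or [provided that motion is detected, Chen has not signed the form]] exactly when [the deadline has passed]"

#1 F, #2 T

#1: Parsed as (not Q xor P) iff ((not N -> not H) xor G)

not Q = not False = True
not Q xor P = True xor True = False
not N = not True = False
not H = not True = False
not N -> not H = False -> False = True
(not N -> not H) xor G = True xor False = True
(not Q xor P) iff ((not N -> not H) xor G) = False iff True = False
Thus #1 is false.

#2: Formalization: ((Q nand H) or (P -> not N)) iff K

Q nand H = False nand True = True
not N = not True = False
P -> not N = True -> False = False
(Q nand H) or (P -> not N) = True or False = True
((Q nand H) or (P -> not N)) iff K = True iff True = True
Thus #2 is true.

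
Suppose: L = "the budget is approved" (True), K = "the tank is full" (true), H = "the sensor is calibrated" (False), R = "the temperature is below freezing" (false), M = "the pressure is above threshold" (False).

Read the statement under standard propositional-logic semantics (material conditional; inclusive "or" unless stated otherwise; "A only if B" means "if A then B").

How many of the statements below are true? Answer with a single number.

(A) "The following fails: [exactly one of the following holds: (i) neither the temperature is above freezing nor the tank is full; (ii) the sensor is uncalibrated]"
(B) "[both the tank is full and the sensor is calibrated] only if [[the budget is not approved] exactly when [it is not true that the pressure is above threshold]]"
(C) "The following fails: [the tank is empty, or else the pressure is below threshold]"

1

(A): This is ~((~R nor K) xor ~H).

~R = ~F = T
~R nor K = T nor T = F
~H = ~F = T
(~R nor K) xor ~H = F xor T = T
~((~R nor K) xor ~H) = ~T = F
Thus (A) is false.

(B): Parsed as (K & H) -> (~L <-> ~M)

K & H = T & F = F
~L = ~T = F
~M = ~F = T
~L <-> ~M = F <-> T = F
(K & H) -> (~L <-> ~M) = F -> F = T
So (B) is true.

(C): This is ~(~K | ~M).

~K = ~T = F
~M = ~F = T
~K | ~M = F | T = T
~(~K | ~M) = ~T = F
Thus (C) is false.

1 of the 3 statements is true.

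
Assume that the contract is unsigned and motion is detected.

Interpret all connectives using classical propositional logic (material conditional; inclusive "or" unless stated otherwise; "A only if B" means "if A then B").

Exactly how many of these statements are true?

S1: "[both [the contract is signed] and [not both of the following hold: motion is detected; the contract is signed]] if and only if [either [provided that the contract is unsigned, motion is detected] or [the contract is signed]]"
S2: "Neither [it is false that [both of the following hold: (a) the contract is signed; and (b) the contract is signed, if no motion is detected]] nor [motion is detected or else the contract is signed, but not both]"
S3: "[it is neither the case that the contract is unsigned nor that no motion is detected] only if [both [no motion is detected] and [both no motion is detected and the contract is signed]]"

Let G = "the contract is signed" (F), K = "motion is detected" (T).

S1: Formalization: (G & (K nand G)) <-> ((~G -> K) | G)

K nand G = T nand F = T
G & (K nand G) = F & T = F
~G = ~F = T
~G -> K = T -> T = T
(~G -> K) | G = T | F = T
(G & (K nand G)) <-> ((~G -> K) | G) = F <-> T = F
Thus S1 is false.

S2: Parsed as ~(G & (~K -> G)) nor (K xor G)

~K = ~T = F
~K -> G = F -> F = T
G & (~K -> G) = F & T = F
~(G & (~K -> G)) = ~F = T
K xor G = T xor F = T
~(G & (~K -> G)) nor (K xor G) = T nor T = F
Hence S2 is false.

S3: This is (~G nor ~K) -> (~K & (~K & G)).

~G = ~F = T
~K = ~T = F
~G nor ~K = T nor F = F
~K = ~T = F
~K = ~T = F
~K & G = F & F = F
~K & (~K & G) = F & F = F
(~G nor ~K) -> (~K & (~K & G)) = F -> F = T
Thus S3 is true.

True statements: 1 (S3).

1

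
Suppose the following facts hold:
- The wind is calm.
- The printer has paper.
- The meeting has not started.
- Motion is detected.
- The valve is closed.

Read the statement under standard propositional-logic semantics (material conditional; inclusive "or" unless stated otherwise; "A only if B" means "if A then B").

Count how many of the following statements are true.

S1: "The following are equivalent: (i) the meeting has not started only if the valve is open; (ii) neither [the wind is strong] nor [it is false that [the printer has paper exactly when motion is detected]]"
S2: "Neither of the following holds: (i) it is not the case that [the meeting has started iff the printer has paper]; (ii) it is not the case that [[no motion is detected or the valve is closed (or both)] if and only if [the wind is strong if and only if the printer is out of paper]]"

Let R = "the meeting has started" (F), U = "the valve is open" (F), P = "the wind is strong" (F), Q = "the printer has paper" (T), S = "motion is detected" (T).

S1: Parsed as (~R -> U) <-> (P nor ~(Q <-> S))

~R = ~F = T
~R -> U = T -> F = F
Q <-> S = T <-> T = T
~(Q <-> S) = ~T = F
P nor ~(Q <-> S) = F nor F = T
(~R -> U) <-> (P nor ~(Q <-> S)) = F <-> T = F
So S1 is false.

S2: Formalization: ~(R <-> Q) nor ~((~S | ~U) <-> (P <-> ~Q))

R <-> Q = F <-> T = F
~(R <-> Q) = ~F = T
~S = ~T = F
~U = ~F = T
~S | ~U = F | T = T
~Q = ~T = F
P <-> ~Q = F <-> F = T
(~S | ~U) <-> (P <-> ~Q) = T <-> T = T
~((~S | ~U) <-> (P <-> ~Q)) = ~T = F
~(R <-> Q) nor ~((~S | ~U) <-> (P <-> ~Q)) = T nor F = F
So S2 is false.

True statements: 0 (none).

0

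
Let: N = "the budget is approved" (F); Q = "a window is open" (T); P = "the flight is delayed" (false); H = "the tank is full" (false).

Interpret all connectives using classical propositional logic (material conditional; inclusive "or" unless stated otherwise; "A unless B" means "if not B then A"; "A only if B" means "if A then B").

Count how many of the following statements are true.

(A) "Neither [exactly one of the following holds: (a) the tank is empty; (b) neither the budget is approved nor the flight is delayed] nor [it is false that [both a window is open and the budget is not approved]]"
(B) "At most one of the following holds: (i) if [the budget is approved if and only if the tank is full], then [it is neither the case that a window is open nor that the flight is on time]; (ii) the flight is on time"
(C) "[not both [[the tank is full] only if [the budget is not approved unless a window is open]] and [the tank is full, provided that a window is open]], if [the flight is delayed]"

3

(A): Formalization: (not H xor (N nor P)) nor not (Q and not N)

not H = not False = True
N nor P = False nor False = True
not H xor (N nor P) = True xor True = False
not N = not False = True
Q and not N = True and True = True
not (Q and not N) = not True = False
(not H xor (N nor P)) nor not (Q and not N) = False nor False = True
So (A) is true.

(B): Parsed as ((N iff H) -> (Q nor not P)) nand not P

N iff H = False iff False = True
not P = not False = True
Q nor not P = True nor True = False
(N iff H) -> (Q nor not P) = True -> False = False
not P = not False = True
((N iff H) -> (Q nor not P)) nand not P = False nand True = True
Thus (B) is true.

(C): This is P -> ((H -> (not N or Q)) nand (Q -> H)).

not N = not False = True
not N or Q = True or True = True
H -> (not N or Q) = False -> True = True
Q -> H = True -> False = False
(H -> (not N or Q)) nand (Q -> H) = True nand False = True
P -> ((H -> (not N or Q)) nand (Q -> H)) = False -> True = True
Hence (C) is true.

Count: 3.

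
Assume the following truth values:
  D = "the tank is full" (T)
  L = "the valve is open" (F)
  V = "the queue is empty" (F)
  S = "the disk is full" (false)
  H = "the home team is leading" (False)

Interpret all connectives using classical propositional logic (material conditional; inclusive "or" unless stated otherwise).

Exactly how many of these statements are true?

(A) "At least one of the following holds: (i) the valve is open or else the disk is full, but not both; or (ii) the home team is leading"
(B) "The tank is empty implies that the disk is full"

1

(A): Parsed as (L ⊕ S) ∨ H

L ⊕ S = F ⊕ F = F
(L ⊕ S) ∨ H = F ∨ F = F
So (A) is false.

(B): Formalization: ¬D → S

¬D = ¬T = F
¬D → S = F → F = T
Thus (B) is true.

1 of the 2 statements is true ((B)).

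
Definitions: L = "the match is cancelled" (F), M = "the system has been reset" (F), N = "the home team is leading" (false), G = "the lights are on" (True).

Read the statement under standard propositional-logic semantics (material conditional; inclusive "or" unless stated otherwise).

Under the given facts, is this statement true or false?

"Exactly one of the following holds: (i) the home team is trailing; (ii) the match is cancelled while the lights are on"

true

This is not N xor (L and G).

not N = not False = True
L and G = False and True = False
not N xor (L and G) = True xor False = True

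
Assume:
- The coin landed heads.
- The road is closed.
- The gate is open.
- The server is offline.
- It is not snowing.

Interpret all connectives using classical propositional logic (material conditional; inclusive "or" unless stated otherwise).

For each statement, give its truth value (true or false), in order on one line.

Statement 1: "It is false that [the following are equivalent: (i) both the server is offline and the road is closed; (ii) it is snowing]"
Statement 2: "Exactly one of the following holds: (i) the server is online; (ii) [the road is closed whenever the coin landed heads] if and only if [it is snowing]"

Statement 1 True; Statement 2 False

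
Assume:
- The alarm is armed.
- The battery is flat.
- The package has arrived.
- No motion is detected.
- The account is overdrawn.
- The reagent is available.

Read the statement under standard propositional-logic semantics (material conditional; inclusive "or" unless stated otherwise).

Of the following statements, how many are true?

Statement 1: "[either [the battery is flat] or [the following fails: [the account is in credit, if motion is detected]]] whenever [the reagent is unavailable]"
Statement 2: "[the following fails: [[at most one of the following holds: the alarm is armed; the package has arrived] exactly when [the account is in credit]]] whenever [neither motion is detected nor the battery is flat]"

Let Q = "the reagent is available" (T), U = "the battery is charged" (F), W = "motion is detected" (F), D = "the account is overdrawn" (T), P = "the alarm is armed" (T), V = "the package has arrived" (T).

Statement 1: Parsed as ¬Q → (¬U ∨ ¬(W → ¬D))

¬Q = ¬T = F
¬U = ¬F = T
¬D = ¬T = F
W → ¬D = F → F = T
¬(W → ¬D) = ¬T = F
¬U ∨ ¬(W → ¬D) = T ∨ F = T
¬Q → (¬U ∨ ¬(W → ¬D)) = F → T = T
So Statement 1 is true.

Statement 2: This is (W ↓ ¬U) → ¬((P ↑ V) ↔ ¬D).

¬U = ¬F = T
W ↓ ¬U = F ↓ T = F
P ↑ V = T ↑ T = F
¬D = ¬T = F
(P ↑ V) ↔ ¬D = F ↔ F = T
¬((P ↑ V) ↔ ¬D) = ¬T = F
(W ↓ ¬U) → ¬((P ↑ V) ↔ ¬D) = F → F = T
Thus Statement 2 is true.

Count: 2.

2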